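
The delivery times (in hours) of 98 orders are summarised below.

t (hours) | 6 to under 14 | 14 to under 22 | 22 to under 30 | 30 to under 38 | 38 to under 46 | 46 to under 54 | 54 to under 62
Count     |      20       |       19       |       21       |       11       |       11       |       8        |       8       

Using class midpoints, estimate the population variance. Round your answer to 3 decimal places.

225.186

Midpoints: 10, 18, 26, 34, 42, 50, 58
n = 98, Σfm = 2788, mean = 28.4490
Σfm² = 101384
Σf(m − x̄)² = Σfm² − (Σfm)²/n = 101384 − 2788²/98 = 22068.2449
Population variance = 22068.2449 / 98 = 225.1862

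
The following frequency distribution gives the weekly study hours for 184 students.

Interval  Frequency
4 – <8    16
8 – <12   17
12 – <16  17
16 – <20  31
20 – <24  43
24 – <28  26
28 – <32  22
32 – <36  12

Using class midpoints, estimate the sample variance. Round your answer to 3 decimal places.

Midpoints: 6, 10, 14, 18, 22, 26, 30, 34
n = 184, Σfm = 3752, mean = 20.3913
Σfm² = 87712
Σf(m − x̄)² = Σfm² − (Σfm)²/n = 87712 − 3752²/184 = 11203.8261
Sample variance = 11203.8261 / 183 = 61.2231

61.223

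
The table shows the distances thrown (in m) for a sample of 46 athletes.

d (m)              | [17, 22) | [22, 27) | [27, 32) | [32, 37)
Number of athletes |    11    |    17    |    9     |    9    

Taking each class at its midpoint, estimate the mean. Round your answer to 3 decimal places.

26.239

Midpoints: 19.5, 24.5, 29.5, 34.5
Σfm = 11×19.5 + 17×24.5 + 9×29.5 + 9×34.5 = 1207
n = Σf = 46
Mean = 1207 / 46 = 26.2391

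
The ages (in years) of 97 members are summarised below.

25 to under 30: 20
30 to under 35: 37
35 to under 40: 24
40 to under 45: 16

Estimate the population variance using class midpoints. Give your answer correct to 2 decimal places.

Midpoints: 27.5, 32.5, 37.5, 42.5
n = 97, Σfm = 3332.5, mean = 34.3557
Σfm² = 116856.25
Σf(m − x̄)² = Σfm² − (Σfm)²/n = 116856.25 − 3332.5²/97 = 2365.9794
Population variance = 2365.9794 / 97 = 24.3915

24.39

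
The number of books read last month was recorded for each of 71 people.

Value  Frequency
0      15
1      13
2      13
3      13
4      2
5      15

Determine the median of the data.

Cumulative frequencies: 15, 28, 41, 54, 56, 71
n = 71, so the median is the value in position (n+1)/2 = 36.
Position 36 falls at value 2.

2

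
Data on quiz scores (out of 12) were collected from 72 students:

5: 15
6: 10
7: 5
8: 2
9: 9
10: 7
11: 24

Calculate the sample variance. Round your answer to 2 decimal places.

5.98

Values: 5, 6, 7, 8, 9, 10, 11
n = 72, Σfx = 601, mean = 8.3472
Σfx² = 5441
Σf(x − x̄)² = Σfx² − (Σfx)²/n = 5441 − 601²/72 = 424.3194
Sample variance = 424.3194 / 71 = 5.9763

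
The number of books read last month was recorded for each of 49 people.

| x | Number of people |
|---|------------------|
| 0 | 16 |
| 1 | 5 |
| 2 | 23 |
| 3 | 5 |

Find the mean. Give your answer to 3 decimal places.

1.347

Values: 0, 1, 2, 3
Σfx = 16×0 + 5×1 + 23×2 + 5×3 = 66
n = Σf = 49
Mean = 66 / 49 = 1.3469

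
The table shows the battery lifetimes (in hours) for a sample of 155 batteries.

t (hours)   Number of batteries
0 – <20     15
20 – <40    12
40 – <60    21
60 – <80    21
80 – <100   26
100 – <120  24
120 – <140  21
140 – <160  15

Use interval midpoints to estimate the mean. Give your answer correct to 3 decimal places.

Midpoints: 10, 30, 50, 70, 90, 110, 130, 150
Σfm = 15×10 + 12×30 + 21×50 + 21×70 + 26×90 + 24×110 + 21×130 + 15×150 = 12990
n = Σf = 155
Mean = 12990 / 155 = 83.8065

83.806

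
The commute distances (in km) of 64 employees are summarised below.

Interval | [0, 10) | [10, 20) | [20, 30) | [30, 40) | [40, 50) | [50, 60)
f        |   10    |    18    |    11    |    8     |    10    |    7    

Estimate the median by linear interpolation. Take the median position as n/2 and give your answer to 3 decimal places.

Cumulative frequencies: 10, 28, 39, 47, 57, 64
n = 64; position = n/2 = 32.
This falls in the class [20, 30): L = 20, F = 28, f = 11, h = 10.
Median ≈ 20 + ((32 − 28) / 11) × 10 = 23.6364

23.636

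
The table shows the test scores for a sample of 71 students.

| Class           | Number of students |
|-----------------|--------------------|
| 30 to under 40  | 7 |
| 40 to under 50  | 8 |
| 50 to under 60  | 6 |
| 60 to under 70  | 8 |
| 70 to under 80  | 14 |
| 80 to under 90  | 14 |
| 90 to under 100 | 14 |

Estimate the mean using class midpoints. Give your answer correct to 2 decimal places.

70.77

Midpoints: 35, 45, 55, 65, 75, 85, 95
Σfm = 7×35 + 8×45 + 6×55 + 8×65 + 14×75 + 14×85 + 14×95 = 5025
n = Σf = 71
Mean = 5025 / 71 = 70.7746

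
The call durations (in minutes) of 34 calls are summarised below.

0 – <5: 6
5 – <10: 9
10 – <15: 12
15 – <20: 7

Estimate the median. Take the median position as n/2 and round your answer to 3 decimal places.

10.833

Cumulative frequencies: 6, 15, 27, 34
n = 34; position = n/2 = 17.
This falls in the class 10 – <15: L = 10, F = 15, f = 12, h = 5.
Median ≈ 10 + ((17 − 15) / 12) × 5 = 10.8333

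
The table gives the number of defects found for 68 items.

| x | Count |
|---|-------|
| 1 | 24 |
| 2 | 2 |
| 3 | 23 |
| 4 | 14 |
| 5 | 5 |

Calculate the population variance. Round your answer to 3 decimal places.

Values: 1, 2, 3, 4, 5
n = 68, Σfx = 178, mean = 2.6176
Σfx² = 588
Σf(x − x̄)² = Σfx² − (Σfx)²/n = 588 − 178²/68 = 122.0588
Population variance = 122.0588 / 68 = 1.7950

1.795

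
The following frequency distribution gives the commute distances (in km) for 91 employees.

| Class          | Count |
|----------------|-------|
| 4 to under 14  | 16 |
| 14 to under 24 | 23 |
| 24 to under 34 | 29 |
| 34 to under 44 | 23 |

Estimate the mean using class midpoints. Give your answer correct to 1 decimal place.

Midpoints: 9, 19, 29, 39
Σfm = 16×9 + 23×19 + 29×29 + 23×39 = 2319
n = Σf = 91
Mean = 2319 / 91 = 25.4835

25.5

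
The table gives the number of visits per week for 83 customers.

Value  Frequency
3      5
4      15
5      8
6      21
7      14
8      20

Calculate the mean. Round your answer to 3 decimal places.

6.012

Values: 3, 4, 5, 6, 7, 8
Σfx = 5×3 + 15×4 + 8×5 + 21×6 + 14×7 + 20×8 = 499
n = Σf = 83
Mean = 499 / 83 = 6.0120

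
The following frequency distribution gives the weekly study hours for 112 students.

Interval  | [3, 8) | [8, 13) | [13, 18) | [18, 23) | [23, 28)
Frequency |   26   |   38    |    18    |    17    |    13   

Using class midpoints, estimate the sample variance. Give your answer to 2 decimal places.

Midpoints: 5.5, 10.5, 15.5, 20.5, 25.5
n = 112, Σfm = 1501, mean = 13.4018
Σfm² = 24898
Σf(m − x̄)² = Σfm² − (Σfm)²/n = 24898 − 1501²/112 = 4781.9196
Sample variance = 4781.9196 / 111 = 43.0804

43.08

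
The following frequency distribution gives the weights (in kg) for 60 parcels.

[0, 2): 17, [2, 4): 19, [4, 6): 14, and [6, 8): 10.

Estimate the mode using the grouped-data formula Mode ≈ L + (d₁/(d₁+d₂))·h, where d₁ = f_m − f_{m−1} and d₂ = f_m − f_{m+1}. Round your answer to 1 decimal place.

2.6

Modal class: [2, 4) (highest frequency 19).
d₁ = 19 − 17 = 2, d₂ = 19 − 14 = 5
Mode ≈ 2 + (2/(2+5)) × 2 = 2 + 0.5714 = 2.5714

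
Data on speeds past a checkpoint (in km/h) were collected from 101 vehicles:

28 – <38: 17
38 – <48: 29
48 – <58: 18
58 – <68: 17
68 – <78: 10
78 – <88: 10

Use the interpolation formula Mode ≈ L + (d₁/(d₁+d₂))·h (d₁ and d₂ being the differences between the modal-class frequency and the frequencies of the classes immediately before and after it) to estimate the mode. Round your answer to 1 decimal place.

Modal class: 38 – <48 (highest frequency 29).
d₁ = 29 − 17 = 12, d₂ = 29 − 18 = 11
Mode ≈ 38 + (12/(12+11)) × 10 = 38 + 5.2174 = 43.2174

43.2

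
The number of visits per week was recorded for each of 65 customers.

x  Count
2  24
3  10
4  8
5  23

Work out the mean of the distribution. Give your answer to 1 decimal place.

Values: 2, 3, 4, 5
Σfx = 24×2 + 10×3 + 8×4 + 23×5 = 225
n = Σf = 65
Mean = 225 / 65 = 3.4615

3.5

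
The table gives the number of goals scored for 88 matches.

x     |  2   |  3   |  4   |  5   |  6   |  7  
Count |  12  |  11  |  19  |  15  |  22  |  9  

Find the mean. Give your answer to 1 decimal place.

Values: 2, 3, 4, 5, 6, 7
Σfx = 12×2 + 11×3 + 19×4 + 15×5 + 22×6 + 9×7 = 403
n = Σf = 88
Mean = 403 / 88 = 4.5795

4.6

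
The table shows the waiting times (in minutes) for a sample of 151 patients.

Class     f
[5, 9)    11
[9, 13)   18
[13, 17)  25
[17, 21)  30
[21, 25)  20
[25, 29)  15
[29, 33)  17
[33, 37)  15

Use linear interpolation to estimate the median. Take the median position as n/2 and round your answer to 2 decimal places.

Cumulative frequencies: 11, 29, 54, 84, 104, 119, 136, 151
n = 151; position = n/2 = 75.5.
This falls in the class [17, 21): L = 17, F = 54, f = 30, h = 4.
Median ≈ 17 + ((75.5 − 54) / 30) × 4 = 19.8667

19.87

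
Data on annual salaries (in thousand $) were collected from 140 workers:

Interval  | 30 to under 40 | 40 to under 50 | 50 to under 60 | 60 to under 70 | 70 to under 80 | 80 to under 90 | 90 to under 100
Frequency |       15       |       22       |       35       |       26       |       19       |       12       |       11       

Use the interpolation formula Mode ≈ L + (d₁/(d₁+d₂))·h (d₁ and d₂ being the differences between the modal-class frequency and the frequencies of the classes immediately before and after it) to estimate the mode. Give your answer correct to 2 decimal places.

55.91

Modal class: 50 to under 60 (highest frequency 35).
d₁ = 35 − 22 = 13, d₂ = 35 − 26 = 9
Mode ≈ 50 + (13/(13+9)) × 10 = 50 + 5.9091 = 55.9091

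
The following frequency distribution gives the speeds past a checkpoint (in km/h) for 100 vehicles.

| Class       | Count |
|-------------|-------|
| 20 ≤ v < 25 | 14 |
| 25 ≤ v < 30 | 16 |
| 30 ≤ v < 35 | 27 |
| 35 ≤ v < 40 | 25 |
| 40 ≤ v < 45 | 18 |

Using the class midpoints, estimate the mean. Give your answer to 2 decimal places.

33.35

Midpoints: 22.5, 27.5, 32.5, 37.5, 42.5
Σfm = 14×22.5 + 16×27.5 + 27×32.5 + 25×37.5 + 18×42.5 = 3335
n = Σf = 100
Mean = 3335 / 100 = 33.3500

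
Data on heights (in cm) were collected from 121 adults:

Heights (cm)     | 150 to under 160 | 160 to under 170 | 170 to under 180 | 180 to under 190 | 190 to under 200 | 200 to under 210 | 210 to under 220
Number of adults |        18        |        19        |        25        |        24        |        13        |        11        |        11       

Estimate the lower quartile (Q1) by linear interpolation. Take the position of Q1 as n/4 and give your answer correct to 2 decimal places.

166.45

Cumulative frequencies: 18, 37, 62, 86, 99, 110, 121
n = 121; position = n/4 = 30.25.
This falls in the class 160 to under 170: L = 160, F = 18, f = 19, h = 10.
Lower quartile ≈ 160 + ((30.25 − 18) / 19) × 10 = 166.4474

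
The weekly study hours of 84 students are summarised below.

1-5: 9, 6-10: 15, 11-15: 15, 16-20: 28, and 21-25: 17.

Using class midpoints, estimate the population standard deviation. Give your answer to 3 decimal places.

Midpoints: 3, 8, 13, 18, 23
n = 84, Σfm = 1237, mean = 14.7262
Σfm² = 21641
Σf(m − x̄)² = Σfm² − (Σfm)²/n = 21641 − 1237²/84 = 3424.7024
Population variance = 3424.7024 / 84 = 40.7703
Standard deviation = √40.7703 = 6.3852

6.385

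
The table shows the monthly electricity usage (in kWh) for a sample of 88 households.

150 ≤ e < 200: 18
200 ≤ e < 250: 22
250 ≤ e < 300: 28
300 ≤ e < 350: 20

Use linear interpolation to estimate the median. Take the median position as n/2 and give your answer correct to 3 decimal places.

257.143

Cumulative frequencies: 18, 40, 68, 88
n = 88; position = n/2 = 44.
This falls in the class 250 ≤ e < 300: L = 250, F = 40, f = 28, h = 50.
Median ≈ 250 + ((44 − 40) / 28) × 50 = 257.1429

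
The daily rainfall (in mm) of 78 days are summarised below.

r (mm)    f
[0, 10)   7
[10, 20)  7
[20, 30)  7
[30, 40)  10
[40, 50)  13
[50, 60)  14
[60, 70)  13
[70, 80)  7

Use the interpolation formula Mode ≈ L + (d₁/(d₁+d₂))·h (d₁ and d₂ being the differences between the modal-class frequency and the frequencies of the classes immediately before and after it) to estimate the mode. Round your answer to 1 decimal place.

55.0

Modal class: [50, 60) (highest frequency 14).
d₁ = 14 − 13 = 1, d₂ = 14 − 13 = 1
Mode ≈ 50 + (1/(1+1)) × 10 = 50 + 5.0000 = 55.0000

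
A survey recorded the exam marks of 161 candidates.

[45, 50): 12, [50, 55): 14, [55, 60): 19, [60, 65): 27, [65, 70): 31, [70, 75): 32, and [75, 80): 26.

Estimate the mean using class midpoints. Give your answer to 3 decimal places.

65.295

Midpoints: 47.5, 52.5, 57.5, 62.5, 67.5, 72.5, 77.5
Σfm = 12×47.5 + 14×52.5 + 19×57.5 + 27×62.5 + 31×67.5 + 32×72.5 + 26×77.5 = 10512.5
n = Σf = 161
Mean = 10512.5 / 161 = 65.2950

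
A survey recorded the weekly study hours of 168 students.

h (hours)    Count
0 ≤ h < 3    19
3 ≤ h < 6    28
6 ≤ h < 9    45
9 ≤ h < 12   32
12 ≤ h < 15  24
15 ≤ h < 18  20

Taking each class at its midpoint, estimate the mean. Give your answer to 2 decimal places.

Midpoints: 1.5, 4.5, 7.5, 10.5, 13.5, 16.5
Σfm = 19×1.5 + 28×4.5 + 45×7.5 + 32×10.5 + 24×13.5 + 20×16.5 = 1482
n = Σf = 168
Mean = 1482 / 168 = 8.8214

8.82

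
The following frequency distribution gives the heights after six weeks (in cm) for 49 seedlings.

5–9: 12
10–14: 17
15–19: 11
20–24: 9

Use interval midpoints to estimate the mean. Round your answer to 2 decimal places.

13.73

Midpoints: 7, 12, 17, 22
Σfm = 12×7 + 17×12 + 11×17 + 9×22 = 673
n = Σf = 49
Mean = 673 / 49 = 13.7347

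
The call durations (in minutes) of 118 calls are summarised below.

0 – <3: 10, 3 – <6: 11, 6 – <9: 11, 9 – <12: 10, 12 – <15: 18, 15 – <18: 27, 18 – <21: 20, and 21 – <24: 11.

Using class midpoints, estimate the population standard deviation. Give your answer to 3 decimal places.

Midpoints: 1.5, 4.5, 7.5, 10.5, 13.5, 16.5, 19.5, 22.5
n = 118, Σfm = 1578, mean = 13.3729
Σfm² = 25771.5
Σf(m − x̄)² = Σfm² − (Σfm)²/n = 25771.5 − 1578²/118 = 4669.0932
Population variance = 4669.0932 / 118 = 39.5686
Standard deviation = √39.5686 = 6.2904

6.290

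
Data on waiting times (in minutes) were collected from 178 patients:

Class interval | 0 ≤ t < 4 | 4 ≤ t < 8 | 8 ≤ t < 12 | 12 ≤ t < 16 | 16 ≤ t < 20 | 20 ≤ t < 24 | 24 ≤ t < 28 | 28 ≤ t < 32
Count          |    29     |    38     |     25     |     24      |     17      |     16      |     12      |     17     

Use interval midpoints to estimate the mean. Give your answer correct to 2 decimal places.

13.21

Midpoints: 2, 6, 10, 14, 18, 22, 26, 30
Σfm = 29×2 + 38×6 + 25×10 + 24×14 + 17×18 + 16×22 + 12×26 + 17×30 = 2352
n = Σf = 178
Mean = 2352 / 178 = 13.2135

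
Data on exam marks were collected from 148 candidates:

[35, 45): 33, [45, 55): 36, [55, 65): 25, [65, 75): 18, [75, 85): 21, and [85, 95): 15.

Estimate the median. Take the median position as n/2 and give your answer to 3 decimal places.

57.000

Cumulative frequencies: 33, 69, 94, 112, 133, 148
n = 148; position = n/2 = 74.
This falls in the class [55, 65): L = 55, F = 69, f = 25, h = 10.
Median ≈ 55 + ((74 − 69) / 25) × 10 = 57.0000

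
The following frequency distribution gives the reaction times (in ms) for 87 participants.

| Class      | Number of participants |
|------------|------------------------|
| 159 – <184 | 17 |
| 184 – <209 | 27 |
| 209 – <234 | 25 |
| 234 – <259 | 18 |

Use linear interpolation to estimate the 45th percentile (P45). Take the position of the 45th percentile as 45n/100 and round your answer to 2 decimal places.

Cumulative frequencies: 17, 44, 69, 87
n = 87; position = 45n/100 = 39.15.
This falls in the class 184 – <209: L = 184, F = 17, f = 27, h = 25.
45th percentile ≈ 184 + ((39.15 − 17) / 27) × 25 = 204.5093

204.51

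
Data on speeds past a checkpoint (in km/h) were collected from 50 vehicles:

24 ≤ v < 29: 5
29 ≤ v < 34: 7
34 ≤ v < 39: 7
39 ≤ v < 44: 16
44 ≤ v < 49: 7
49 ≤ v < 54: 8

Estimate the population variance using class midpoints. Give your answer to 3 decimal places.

Midpoints: 26.5, 31.5, 36.5, 41.5, 46.5, 51.5
n = 50, Σfm = 2010, mean = 40.2000
Σfm² = 83692.5
Σf(m − x̄)² = Σfm² − (Σfm)²/n = 83692.5 − 2010²/50 = 2890.5000
Population variance = 2890.5000 / 50 = 57.8100

57.810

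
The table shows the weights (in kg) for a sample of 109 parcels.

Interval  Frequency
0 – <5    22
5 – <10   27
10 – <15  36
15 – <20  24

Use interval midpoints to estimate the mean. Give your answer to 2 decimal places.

10.34

Midpoints: 2.5, 7.5, 12.5, 17.5
Σfm = 22×2.5 + 27×7.5 + 36×12.5 + 24×17.5 = 1127.5
n = Σf = 109
Mean = 1127.5 / 109 = 10.3440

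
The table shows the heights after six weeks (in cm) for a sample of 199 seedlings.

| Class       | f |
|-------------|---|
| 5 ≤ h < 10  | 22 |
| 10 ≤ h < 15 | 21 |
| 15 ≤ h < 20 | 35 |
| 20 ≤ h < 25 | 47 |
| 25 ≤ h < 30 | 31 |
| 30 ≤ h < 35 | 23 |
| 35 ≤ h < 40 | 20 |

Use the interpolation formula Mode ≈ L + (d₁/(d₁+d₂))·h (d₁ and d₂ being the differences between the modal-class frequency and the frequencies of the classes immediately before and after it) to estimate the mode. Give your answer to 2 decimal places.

Modal class: 20 ≤ h < 25 (highest frequency 47).
d₁ = 47 − 35 = 12, d₂ = 47 − 31 = 16
Mode ≈ 20 + (12/(12+16)) × 5 = 20 + 2.1429 = 22.1429

22.14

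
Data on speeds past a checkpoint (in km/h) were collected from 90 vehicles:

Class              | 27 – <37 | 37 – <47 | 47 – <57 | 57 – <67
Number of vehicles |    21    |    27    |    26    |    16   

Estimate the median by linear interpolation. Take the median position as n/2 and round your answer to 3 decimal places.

45.889

Cumulative frequencies: 21, 48, 74, 90
n = 90; position = n/2 = 45.
This falls in the class 37 – <47: L = 37, F = 21, f = 27, h = 10.
Median ≈ 37 + ((45 − 21) / 27) × 10 = 45.8889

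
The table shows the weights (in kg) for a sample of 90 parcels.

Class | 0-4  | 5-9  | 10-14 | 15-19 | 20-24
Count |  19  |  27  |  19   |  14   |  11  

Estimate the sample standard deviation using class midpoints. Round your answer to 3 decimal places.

6.527

Midpoints: 2, 7, 12, 17, 22
n = 90, Σfm = 935, mean = 10.3889
Σfm² = 13505
Σf(m − x̄)² = Σfm² − (Σfm)²/n = 13505 − 935²/90 = 3791.3889
Sample variance = 3791.3889 / 89 = 42.5999
Standard deviation = √42.5999 = 6.5269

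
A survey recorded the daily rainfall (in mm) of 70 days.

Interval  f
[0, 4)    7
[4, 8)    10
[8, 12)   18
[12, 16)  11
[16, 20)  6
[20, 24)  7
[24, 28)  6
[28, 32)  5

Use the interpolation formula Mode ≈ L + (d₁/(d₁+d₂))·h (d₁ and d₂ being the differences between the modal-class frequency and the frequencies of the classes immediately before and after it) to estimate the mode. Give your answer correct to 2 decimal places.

10.13

Modal class: [8, 12) (highest frequency 18).
d₁ = 18 − 10 = 8, d₂ = 18 − 11 = 7
Mode ≈ 8 + (8/(8+7)) × 4 = 8 + 2.1333 = 10.1333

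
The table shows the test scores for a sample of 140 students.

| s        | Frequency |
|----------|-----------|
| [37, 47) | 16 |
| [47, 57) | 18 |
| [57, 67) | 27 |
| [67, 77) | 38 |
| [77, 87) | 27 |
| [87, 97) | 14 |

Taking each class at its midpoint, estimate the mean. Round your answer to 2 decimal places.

68.00

Midpoints: 42, 52, 62, 72, 82, 92
Σfm = 16×42 + 18×52 + 27×62 + 38×72 + 27×82 + 14×92 = 9520
n = Σf = 140
Mean = 9520 / 140 = 68.0000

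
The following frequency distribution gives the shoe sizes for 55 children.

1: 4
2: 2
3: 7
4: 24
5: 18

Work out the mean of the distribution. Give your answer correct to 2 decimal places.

Values: 1, 2, 3, 4, 5
Σfx = 4×1 + 2×2 + 7×3 + 24×4 + 18×5 = 215
n = Σf = 55
Mean = 215 / 55 = 3.9091

3.91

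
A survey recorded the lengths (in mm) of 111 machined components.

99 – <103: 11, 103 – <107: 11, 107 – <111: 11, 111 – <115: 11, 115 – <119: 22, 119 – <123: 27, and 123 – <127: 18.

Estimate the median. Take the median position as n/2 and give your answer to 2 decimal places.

117.09

Cumulative frequencies: 11, 22, 33, 44, 66, 93, 111
n = 111; position = n/2 = 55.5.
This falls in the class 115 – <119: L = 115, F = 44, f = 22, h = 4.
Median ≈ 115 + ((55.5 − 44) / 22) × 4 = 117.0909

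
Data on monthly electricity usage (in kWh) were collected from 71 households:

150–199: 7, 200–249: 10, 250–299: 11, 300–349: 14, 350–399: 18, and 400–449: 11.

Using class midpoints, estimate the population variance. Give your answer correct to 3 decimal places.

6125.769

Midpoints: 174.5, 224.5, 274.5, 324.5, 374.5, 424.5
n = 71, Σfm = 22439.5, mean = 316.0493
Σfm² = 7526917.75
Σf(m − x̄)² = Σfm² − (Σfm)²/n = 7526917.75 − 22439.5²/71 = 434929.5775
Population variance = 434929.5775 / 71 = 6125.7687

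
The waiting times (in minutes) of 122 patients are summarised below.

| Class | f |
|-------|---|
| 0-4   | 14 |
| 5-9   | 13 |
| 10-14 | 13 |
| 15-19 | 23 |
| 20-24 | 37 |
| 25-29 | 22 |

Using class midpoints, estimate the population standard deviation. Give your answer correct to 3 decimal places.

8.047

Midpoints: 2, 7, 12, 17, 22, 27
n = 122, Σfm = 2074, mean = 17.0000
Σfm² = 43158
Σf(m − x̄)² = Σfm² − (Σfm)²/n = 43158 − 2074²/122 = 7900.0000
Population variance = 7900.0000 / 122 = 64.7541
Standard deviation = √64.7541 = 8.0470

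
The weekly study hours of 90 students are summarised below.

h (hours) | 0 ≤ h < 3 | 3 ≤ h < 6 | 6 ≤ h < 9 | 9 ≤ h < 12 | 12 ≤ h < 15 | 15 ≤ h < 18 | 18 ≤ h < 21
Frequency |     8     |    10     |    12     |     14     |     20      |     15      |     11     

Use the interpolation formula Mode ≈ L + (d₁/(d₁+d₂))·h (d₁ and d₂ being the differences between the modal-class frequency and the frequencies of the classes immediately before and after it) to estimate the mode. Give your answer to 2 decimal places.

13.64

Modal class: 12 ≤ h < 15 (highest frequency 20).
d₁ = 20 − 14 = 6, d₂ = 20 − 15 = 5
Mode ≈ 12 + (6/(6+5)) × 3 = 12 + 1.6364 = 13.6364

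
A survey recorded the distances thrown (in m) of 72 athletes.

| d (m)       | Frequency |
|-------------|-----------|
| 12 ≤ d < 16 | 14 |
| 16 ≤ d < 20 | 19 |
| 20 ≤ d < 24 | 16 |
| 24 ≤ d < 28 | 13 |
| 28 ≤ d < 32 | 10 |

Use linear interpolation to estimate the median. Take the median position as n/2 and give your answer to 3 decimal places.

20.750

Cumulative frequencies: 14, 33, 49, 62, 72
n = 72; position = n/2 = 36.
This falls in the class 20 ≤ d < 24: L = 20, F = 33, f = 16, h = 4.
Median ≈ 20 + ((36 − 33) / 16) × 4 = 20.7500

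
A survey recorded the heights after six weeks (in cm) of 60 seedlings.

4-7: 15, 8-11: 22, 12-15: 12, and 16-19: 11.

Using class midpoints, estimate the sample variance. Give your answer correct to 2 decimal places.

17.62

Midpoints: 5.5, 9.5, 13.5, 17.5
n = 60, Σfm = 646, mean = 10.7667
Σfm² = 7995
Σf(m − x̄)² = Σfm² − (Σfm)²/n = 7995 − 646²/60 = 1039.7333
Sample variance = 1039.7333 / 59 = 17.6226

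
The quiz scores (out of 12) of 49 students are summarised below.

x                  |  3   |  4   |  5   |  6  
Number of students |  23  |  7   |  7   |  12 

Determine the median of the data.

Cumulative frequencies: 23, 30, 37, 49
n = 49, so the median is the value in position (n+1)/2 = 25.
Position 25 falls at value 4.

4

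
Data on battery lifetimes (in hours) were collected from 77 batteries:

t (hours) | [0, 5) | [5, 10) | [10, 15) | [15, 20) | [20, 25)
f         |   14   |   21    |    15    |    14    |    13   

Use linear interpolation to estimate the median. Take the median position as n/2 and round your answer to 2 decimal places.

Cumulative frequencies: 14, 35, 50, 64, 77
n = 77; position = n/2 = 38.5.
This falls in the class [10, 15): L = 10, F = 35, f = 15, h = 5.
Median ≈ 10 + ((38.5 − 35) / 15) × 5 = 11.1667

11.17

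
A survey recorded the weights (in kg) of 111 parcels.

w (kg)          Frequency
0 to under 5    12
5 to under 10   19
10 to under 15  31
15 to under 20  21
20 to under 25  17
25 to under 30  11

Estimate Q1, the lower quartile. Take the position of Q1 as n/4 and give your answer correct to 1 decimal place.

9.1

Cumulative frequencies: 12, 31, 62, 83, 100, 111
n = 111; position = n/4 = 27.75.
This falls in the class 5 to under 10: L = 5, F = 12, f = 19, h = 5.
Lower quartile ≈ 5 + ((27.75 − 12) / 19) × 5 = 9.1447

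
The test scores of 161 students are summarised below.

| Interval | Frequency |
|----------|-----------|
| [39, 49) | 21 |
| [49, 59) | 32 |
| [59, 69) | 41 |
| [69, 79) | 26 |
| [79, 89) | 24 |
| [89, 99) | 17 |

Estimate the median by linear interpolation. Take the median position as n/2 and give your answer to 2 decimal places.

Cumulative frequencies: 21, 53, 94, 120, 144, 161
n = 161; position = n/2 = 80.5.
This falls in the class [59, 69): L = 59, F = 53, f = 41, h = 10.
Median ≈ 59 + ((80.5 − 53) / 41) × 10 = 65.7073

65.71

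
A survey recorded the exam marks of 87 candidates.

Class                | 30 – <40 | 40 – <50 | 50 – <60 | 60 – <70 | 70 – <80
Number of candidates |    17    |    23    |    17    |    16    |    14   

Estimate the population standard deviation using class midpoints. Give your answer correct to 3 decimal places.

Midpoints: 35, 45, 55, 65, 75
n = 87, Σfm = 4655, mean = 53.5057
Σfm² = 265175
Σf(m − x̄)² = Σfm² − (Σfm)²/n = 265175 − 4655²/87 = 16105.7471
Population variance = 16105.7471 / 87 = 185.1235
Standard deviation = √185.1235 = 13.6060

13.606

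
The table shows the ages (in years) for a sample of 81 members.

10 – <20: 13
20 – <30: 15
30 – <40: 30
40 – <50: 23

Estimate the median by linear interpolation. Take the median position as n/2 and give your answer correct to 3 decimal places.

34.167

Cumulative frequencies: 13, 28, 58, 81
n = 81; position = n/2 = 40.5.
This falls in the class 30 – <40: L = 30, F = 28, f = 30, h = 10.
Median ≈ 30 + ((40.5 − 28) / 30) × 10 = 34.1667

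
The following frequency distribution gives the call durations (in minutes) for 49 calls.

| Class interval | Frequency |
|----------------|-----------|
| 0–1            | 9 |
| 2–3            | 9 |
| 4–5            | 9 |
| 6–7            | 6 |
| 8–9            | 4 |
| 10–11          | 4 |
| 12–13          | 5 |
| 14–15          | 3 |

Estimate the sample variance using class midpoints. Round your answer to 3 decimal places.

Midpoints: 0.5, 2.5, 4.5, 6.5, 8.5, 10.5, 12.5, 14.5
n = 49, Σfm = 288.5, mean = 5.8878
Σfm² = 2636.25
Σf(m − x̄)² = Σfm² − (Σfm)²/n = 2636.25 − 288.5²/49 = 937.6327
Sample variance = 937.6327 / 48 = 19.5340

19.534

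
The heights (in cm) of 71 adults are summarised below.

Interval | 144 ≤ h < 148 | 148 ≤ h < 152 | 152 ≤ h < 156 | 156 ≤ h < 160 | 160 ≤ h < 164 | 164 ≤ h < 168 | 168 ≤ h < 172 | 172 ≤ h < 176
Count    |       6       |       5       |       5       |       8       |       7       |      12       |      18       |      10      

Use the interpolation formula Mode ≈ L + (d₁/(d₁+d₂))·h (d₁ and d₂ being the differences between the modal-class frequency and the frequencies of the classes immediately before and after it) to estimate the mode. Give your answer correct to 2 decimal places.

Modal class: 168 ≤ h < 172 (highest frequency 18).
d₁ = 18 − 12 = 6, d₂ = 18 − 10 = 8
Mode ≈ 168 + (6/(6+8)) × 4 = 168 + 1.7143 = 169.7143

169.71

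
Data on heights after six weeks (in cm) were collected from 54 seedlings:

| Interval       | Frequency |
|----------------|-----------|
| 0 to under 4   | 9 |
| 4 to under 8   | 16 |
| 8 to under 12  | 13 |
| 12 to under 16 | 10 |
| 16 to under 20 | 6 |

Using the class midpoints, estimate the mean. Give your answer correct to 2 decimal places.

9.11

Midpoints: 2, 6, 10, 14, 18
Σfm = 9×2 + 16×6 + 13×10 + 10×14 + 6×18 = 492
n = Σf = 54
Mean = 492 / 54 = 9.1111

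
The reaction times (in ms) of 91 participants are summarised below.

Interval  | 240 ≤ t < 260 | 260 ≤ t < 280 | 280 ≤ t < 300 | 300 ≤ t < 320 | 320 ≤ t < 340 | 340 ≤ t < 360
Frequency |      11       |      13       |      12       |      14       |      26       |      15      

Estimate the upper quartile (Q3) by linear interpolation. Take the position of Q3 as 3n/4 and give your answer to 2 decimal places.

334.04

Cumulative frequencies: 11, 24, 36, 50, 76, 91
n = 91; position = 3n/4 = 68.25.
This falls in the class 320 ≤ t < 340: L = 320, F = 50, f = 26, h = 20.
Upper quartile ≈ 320 + ((68.25 − 50) / 26) × 20 = 334.0385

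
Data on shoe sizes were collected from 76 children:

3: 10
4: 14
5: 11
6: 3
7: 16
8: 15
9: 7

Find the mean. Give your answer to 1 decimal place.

Values: 3, 4, 5, 6, 7, 8, 9
Σfx = 10×3 + 14×4 + 11×5 + 3×6 + 16×7 + 15×8 + 7×9 = 454
n = Σf = 76
Mean = 454 / 76 = 5.9737

6.0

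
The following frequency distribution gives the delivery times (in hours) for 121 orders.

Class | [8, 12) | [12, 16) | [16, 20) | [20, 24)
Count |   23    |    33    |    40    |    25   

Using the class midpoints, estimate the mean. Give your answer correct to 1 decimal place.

Midpoints: 10, 14, 18, 22
Σfm = 23×10 + 33×14 + 40×18 + 25×22 = 1962
n = Σf = 121
Mean = 1962 / 121 = 16.2149

16.2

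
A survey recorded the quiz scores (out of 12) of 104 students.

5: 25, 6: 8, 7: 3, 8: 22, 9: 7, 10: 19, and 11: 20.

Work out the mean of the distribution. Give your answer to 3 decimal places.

8.106

Values: 5, 6, 7, 8, 9, 10, 11
Σfx = 25×5 + 8×6 + 3×7 + 22×8 + 7×9 + 19×10 + 20×11 = 843
n = Σf = 104
Mean = 843 / 104 = 8.1058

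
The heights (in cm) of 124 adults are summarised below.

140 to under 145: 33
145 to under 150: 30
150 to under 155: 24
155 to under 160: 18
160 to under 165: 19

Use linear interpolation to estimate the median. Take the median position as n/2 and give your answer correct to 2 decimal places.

Cumulative frequencies: 33, 63, 87, 105, 124
n = 124; position = n/2 = 62.
This falls in the class 145 to under 150: L = 145, F = 33, f = 30, h = 5.
Median ≈ 145 + ((62 − 33) / 30) × 5 = 149.8333

149.83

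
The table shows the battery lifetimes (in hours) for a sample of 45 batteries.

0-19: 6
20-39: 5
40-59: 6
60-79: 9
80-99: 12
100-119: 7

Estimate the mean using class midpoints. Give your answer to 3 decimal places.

65.944

Midpoints: 9.5, 29.5, 49.5, 69.5, 89.5, 109.5
Σfm = 6×9.5 + 5×29.5 + 6×49.5 + 9×69.5 + 12×89.5 + 7×109.5 = 2967.5
n = Σf = 45
Mean = 2967.5 / 45 = 65.9444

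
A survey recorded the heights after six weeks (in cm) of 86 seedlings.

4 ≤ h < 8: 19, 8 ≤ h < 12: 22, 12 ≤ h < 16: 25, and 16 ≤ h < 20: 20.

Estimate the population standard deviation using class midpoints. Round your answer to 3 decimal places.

Midpoints: 6, 10, 14, 18
n = 86, Σfm = 1044, mean = 12.1395
Σfm² = 14264
Σf(m − x̄)² = Σfm² − (Σfm)²/n = 14264 − 1044²/86 = 1590.3256
Population variance = 1590.3256 / 86 = 18.4922
Standard deviation = √18.4922 = 4.3003

4.300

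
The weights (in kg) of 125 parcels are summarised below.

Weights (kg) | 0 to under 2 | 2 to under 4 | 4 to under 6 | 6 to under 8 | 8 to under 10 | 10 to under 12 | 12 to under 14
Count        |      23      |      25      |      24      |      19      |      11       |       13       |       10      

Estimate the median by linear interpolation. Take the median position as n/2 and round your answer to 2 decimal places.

Cumulative frequencies: 23, 48, 72, 91, 102, 115, 125
n = 125; position = n/2 = 62.5.
This falls in the class 4 to under 6: L = 4, F = 48, f = 24, h = 2.
Median ≈ 4 + ((62.5 − 48) / 24) × 2 = 5.2083

5.21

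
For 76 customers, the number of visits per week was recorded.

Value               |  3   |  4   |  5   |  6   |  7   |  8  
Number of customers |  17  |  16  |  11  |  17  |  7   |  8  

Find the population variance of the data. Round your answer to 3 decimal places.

Values: 3, 4, 5, 6, 7, 8
n = 76, Σfx = 385, mean = 5.0658
Σfx² = 2151
Σf(x − x̄)² = Σfx² − (Σfx)²/n = 2151 − 385²/76 = 200.6711
Population variance = 200.6711 / 76 = 2.6404

2.640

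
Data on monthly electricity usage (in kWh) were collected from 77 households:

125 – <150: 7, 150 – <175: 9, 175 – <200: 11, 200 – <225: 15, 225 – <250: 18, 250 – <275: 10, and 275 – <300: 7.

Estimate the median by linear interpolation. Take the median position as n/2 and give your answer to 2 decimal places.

Cumulative frequencies: 7, 16, 27, 42, 60, 70, 77
n = 77; position = n/2 = 38.5.
This falls in the class 200 – <225: L = 200, F = 27, f = 15, h = 25.
Median ≈ 200 + ((38.5 − 27) / 15) × 25 = 219.1667

219.17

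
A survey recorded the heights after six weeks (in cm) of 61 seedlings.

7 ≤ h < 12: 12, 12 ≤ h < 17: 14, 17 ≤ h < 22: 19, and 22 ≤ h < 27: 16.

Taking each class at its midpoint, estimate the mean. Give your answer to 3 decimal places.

Midpoints: 9.5, 14.5, 19.5, 24.5
Σfm = 12×9.5 + 14×14.5 + 19×19.5 + 16×24.5 = 1079.5
n = Σf = 61
Mean = 1079.5 / 61 = 17.6967

17.697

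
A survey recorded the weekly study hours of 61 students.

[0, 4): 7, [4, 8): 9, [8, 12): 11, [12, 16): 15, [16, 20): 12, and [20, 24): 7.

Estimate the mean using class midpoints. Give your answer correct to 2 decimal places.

12.43

Midpoints: 2, 6, 10, 14, 18, 22
Σfm = 7×2 + 9×6 + 11×10 + 15×14 + 12×18 + 7×22 = 758
n = Σf = 61
Mean = 758 / 61 = 12.4262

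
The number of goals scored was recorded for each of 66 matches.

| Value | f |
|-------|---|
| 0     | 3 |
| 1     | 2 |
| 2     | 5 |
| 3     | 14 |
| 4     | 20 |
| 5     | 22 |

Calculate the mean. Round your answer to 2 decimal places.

3.70

Values: 0, 1, 2, 3, 4, 5
Σfx = 3×0 + 2×1 + 5×2 + 14×3 + 20×4 + 22×5 = 244
n = Σf = 66
Mean = 244 / 66 = 3.6970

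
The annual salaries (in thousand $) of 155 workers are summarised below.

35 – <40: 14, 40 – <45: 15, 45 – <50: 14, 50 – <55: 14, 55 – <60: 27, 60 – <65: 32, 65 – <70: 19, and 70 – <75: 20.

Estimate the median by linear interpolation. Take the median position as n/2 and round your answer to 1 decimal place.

Cumulative frequencies: 14, 29, 43, 57, 84, 116, 135, 155
n = 155; position = n/2 = 77.5.
This falls in the class 55 – <60: L = 55, F = 57, f = 27, h = 5.
Median ≈ 55 + ((77.5 − 57) / 27) × 5 = 58.7963

58.8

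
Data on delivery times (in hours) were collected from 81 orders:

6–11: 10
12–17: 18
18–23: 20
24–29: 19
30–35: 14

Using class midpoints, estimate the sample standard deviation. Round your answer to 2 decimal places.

Midpoints: 8.5, 14.5, 20.5, 26.5, 32.5
n = 81, Σfm = 1714.5, mean = 21.1667
Σfm² = 41042.25
Σf(m − x̄)² = Σfm² − (Σfm)²/n = 41042.25 − 1714.5²/81 = 4752.0000
Sample variance = 4752.0000 / 80 = 59.4000
Standard deviation = √59.4000 = 7.7071

7.71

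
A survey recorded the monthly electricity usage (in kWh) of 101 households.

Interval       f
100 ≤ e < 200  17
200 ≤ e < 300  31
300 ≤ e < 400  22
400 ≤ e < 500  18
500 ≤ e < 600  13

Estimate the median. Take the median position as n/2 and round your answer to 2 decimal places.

311.36

Cumulative frequencies: 17, 48, 70, 88, 101
n = 101; position = n/2 = 50.5.
This falls in the class 300 ≤ e < 400: L = 300, F = 48, f = 22, h = 100.
Median ≈ 300 + ((50.5 − 48) / 22) × 100 = 311.3636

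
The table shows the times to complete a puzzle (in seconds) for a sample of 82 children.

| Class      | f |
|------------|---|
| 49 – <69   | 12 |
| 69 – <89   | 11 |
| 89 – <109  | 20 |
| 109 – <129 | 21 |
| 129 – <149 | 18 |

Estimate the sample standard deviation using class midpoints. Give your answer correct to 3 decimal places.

26.860

Midpoints: 59, 79, 99, 119, 139
n = 82, Σfm = 8558, mean = 104.3659
Σfm² = 951602
Σf(m − x̄)² = Σfm² − (Σfm)²/n = 951602 − 8558²/82 = 58439.0244
Sample variance = 58439.0244 / 81 = 721.4694
Standard deviation = √721.4694 = 26.8602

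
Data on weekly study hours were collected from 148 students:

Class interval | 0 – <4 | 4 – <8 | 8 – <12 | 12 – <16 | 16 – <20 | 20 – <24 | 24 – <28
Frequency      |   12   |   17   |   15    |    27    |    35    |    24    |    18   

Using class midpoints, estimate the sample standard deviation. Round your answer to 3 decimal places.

Midpoints: 2, 6, 10, 14, 18, 22, 26
n = 148, Σfm = 2280, mean = 15.4054
Σfm² = 42576
Σf(m − x̄)² = Σfm² − (Σfm)²/n = 42576 − 2280²/148 = 7451.6757
Sample variance = 7451.6757 / 147 = 50.6917
Standard deviation = √50.6917 = 7.1198

7.120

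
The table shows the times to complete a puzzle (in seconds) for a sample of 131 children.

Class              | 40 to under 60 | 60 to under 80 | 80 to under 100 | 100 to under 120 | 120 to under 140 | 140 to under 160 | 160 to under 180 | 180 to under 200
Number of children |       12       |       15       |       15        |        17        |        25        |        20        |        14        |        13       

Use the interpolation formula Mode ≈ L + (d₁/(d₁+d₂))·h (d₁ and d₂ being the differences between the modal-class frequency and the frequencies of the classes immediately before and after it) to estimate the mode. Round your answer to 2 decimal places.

Modal class: 120 to under 140 (highest frequency 25).
d₁ = 25 − 17 = 8, d₂ = 25 − 20 = 5
Mode ≈ 120 + (8/(8+5)) × 20 = 120 + 12.3077 = 132.3077

132.31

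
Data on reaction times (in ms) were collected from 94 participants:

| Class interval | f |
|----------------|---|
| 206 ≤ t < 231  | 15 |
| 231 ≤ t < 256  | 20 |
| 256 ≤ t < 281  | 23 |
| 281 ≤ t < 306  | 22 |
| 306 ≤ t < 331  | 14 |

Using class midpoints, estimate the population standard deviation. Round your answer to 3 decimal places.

32.412

Midpoints: 218.5, 243.5, 268.5, 293.5, 318.5
n = 94, Σfm = 25239, mean = 268.5000
Σfm² = 6875421.5
Σf(m − x̄)² = Σfm² − (Σfm)²/n = 6875421.5 − 25239²/94 = 98750.0000
Population variance = 98750.0000 / 94 = 1050.5319
Standard deviation = √1050.5319 = 32.4119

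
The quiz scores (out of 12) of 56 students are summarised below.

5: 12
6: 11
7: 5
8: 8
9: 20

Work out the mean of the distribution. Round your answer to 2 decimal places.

Values: 5, 6, 7, 8, 9
Σfx = 12×5 + 11×6 + 5×7 + 8×8 + 20×9 = 405
n = Σf = 56
Mean = 405 / 56 = 7.2321

7.23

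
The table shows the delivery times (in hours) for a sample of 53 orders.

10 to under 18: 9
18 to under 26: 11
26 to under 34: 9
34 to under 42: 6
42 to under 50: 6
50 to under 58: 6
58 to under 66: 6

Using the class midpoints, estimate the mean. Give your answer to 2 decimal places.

Midpoints: 14, 22, 30, 38, 46, 54, 62
Σfm = 9×14 + 11×22 + 9×30 + 6×38 + 6×46 + 6×54 + 6×62 = 1838
n = Σf = 53
Mean = 1838 / 53 = 34.6792

34.68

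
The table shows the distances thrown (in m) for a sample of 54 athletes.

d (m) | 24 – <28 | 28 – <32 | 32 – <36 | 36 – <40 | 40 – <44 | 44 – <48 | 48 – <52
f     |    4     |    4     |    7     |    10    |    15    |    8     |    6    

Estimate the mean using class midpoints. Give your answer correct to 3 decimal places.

Midpoints: 26, 30, 34, 38, 42, 46, 50
Σfm = 4×26 + 4×30 + 7×34 + 10×38 + 15×42 + 8×46 + 6×50 = 2140
n = Σf = 54
Mean = 2140 / 54 = 39.6296

39.630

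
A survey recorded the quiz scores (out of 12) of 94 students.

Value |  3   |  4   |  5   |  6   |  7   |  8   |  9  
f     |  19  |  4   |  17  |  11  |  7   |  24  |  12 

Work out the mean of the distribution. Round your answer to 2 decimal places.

Values: 3, 4, 5, 6, 7, 8, 9
Σfx = 19×3 + 4×4 + 17×5 + 11×6 + 7×7 + 24×8 + 12×9 = 573
n = Σf = 94
Mean = 573 / 94 = 6.0957

6.10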